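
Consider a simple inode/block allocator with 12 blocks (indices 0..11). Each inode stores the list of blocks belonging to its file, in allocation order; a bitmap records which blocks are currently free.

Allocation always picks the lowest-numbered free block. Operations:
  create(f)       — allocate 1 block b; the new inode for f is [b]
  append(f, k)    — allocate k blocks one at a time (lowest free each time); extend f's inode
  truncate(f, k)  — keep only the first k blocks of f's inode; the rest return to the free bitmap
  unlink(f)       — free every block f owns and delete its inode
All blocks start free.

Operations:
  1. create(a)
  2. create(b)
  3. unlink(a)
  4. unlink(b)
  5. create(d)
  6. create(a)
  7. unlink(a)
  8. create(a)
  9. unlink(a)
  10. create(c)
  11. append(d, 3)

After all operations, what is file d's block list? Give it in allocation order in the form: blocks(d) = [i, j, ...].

blocks(d) = [0, 2, 3, 4]

  1. create(a)  ⇒  F...........  {a→[0]}
  2. create(b)  ⇒  FF..........  {a→[0]; b→[1]}
  3. unlink(a)  ⇒  .F..........  {b→[1]}
  4. unlink(b)  ⇒  ............  {}
  5. create(d)  ⇒  F...........  {d→[0]}
  6. create(a)  ⇒  FF..........  {a→[1]; d→[0]}
  7. unlink(a)  ⇒  F...........  {d→[0]}
  8. create(a)  ⇒  FF..........  {a→[1]; d→[0]}
  9. unlink(a)  ⇒  F...........  {d→[0]}
  10. create(c)  ⇒  FF..........  {c→[1]; d→[0]}
  11. append(d, 3)  ⇒  FFFFF.......  {c→[1]; d→[0, 2, 3, 4]}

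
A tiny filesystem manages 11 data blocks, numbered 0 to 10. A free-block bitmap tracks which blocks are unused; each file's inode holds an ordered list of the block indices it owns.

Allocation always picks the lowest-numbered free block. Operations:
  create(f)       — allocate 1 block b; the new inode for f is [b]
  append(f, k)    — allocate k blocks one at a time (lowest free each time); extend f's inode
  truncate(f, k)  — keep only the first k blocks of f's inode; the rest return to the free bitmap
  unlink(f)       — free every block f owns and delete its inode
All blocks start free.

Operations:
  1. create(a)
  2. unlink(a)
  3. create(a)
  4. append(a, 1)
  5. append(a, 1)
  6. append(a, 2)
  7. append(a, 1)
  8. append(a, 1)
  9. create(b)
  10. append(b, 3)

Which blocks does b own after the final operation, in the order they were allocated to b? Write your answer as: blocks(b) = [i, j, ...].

after create(a) → a:[0]  free=[F..........]
after unlink(a) →   free=[...........]
after create(a) → a:[0]  free=[F..........]
after append(a, 1) → a:[0, 1]  free=[FF.........]
after append(a, 1) → a:[0, 1, 2]  free=[FFF........]
after append(a, 2) → a:[0, 1, 2, 3, 4]  free=[FFFFF......]
after append(a, 1) → a:[0, 1, 2, 3, 4, 5]  free=[FFFFFF.....]
after append(a, 1) → a:[0, 1, 2, 3, 4, 5, 6]  free=[FFFFFFF....]
after create(b) → a:[0, 1, 2, 3, 4, 5, 6], b:[7]  free=[FFFFFFFF...]
after append(b, 3) → a:[0, 1, 2, 3, 4, 5, 6], b:[7, 8, 9, 10]  free=[FFFFFFFFFFF]

blocks(b) = [7, 8, 9, 10]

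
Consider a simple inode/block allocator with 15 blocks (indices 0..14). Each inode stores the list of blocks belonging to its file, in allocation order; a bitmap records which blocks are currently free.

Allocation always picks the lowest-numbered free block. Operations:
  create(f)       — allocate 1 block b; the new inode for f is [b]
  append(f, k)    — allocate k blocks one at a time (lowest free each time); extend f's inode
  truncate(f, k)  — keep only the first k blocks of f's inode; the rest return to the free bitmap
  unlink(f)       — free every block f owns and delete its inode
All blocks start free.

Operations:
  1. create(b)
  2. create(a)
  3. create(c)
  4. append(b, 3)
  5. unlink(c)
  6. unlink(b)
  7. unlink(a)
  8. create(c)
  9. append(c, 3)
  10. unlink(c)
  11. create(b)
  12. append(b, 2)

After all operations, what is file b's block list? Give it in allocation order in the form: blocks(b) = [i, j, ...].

blocks(b) = [0, 1, 2]

[1] create(b) — b=0 (map F..............)
[2] create(a) — a=1 b=0 (map FF.............)
[3] create(c) — a=1 b=0 c=2 (map FFF............)
[4] append(b, 3) — a=1 b=0,3,4,5 c=2 (map FFFFFF.........)
[5] unlink(c) — a=1 b=0,3,4,5 (map FF.FFF.........)
[6] unlink(b) — a=1 (map .F.............)
[7] unlink(a) —  (map ...............)
[8] create(c) — c=0 (map F..............)
[9] append(c, 3) — c=0,1,2,3 (map FFFF...........)
[10] unlink(c) —  (map ...............)
[11] create(b) — b=0 (map F..............)
[12] append(b, 2) — b=0,1,2 (map FFF............)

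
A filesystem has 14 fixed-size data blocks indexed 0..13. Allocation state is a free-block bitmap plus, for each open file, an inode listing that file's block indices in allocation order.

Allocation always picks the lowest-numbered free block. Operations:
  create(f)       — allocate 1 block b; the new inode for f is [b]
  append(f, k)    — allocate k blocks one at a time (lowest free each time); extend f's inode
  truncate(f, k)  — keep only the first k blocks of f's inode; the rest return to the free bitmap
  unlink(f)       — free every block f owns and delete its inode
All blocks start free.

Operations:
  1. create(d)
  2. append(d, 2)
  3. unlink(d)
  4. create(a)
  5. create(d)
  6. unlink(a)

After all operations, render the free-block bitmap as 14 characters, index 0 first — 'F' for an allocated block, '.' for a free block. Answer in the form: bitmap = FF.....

after create(d) → d:[0]  free=[F.............]
after append(d, 2) → d:[0, 1, 2]  free=[FFF...........]
after unlink(d) →   free=[..............]
after create(a) → a:[0]  free=[F.............]
after create(d) → a:[0], d:[1]  free=[FF............]
after unlink(a) → d:[1]  free=[.F............]

bitmap = .F............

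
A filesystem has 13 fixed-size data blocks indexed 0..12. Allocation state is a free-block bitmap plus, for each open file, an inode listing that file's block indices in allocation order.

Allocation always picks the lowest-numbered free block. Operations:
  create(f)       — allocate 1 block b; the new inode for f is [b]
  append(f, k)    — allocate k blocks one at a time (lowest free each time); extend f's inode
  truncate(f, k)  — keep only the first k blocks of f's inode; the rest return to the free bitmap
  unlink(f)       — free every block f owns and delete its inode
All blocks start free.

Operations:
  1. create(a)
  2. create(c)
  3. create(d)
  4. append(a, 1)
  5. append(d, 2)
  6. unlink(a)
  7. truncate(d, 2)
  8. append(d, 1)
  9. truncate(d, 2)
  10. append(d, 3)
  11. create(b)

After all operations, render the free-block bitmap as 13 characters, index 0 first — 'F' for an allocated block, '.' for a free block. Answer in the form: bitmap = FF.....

bitmap = FFFFFFF......

[1] create(a) — a=0 (map F............)
[2] create(c) — a=0 c=1 (map FF...........)
[3] create(d) — a=0 c=1 d=2 (map FFF..........)
[4] append(a, 1) — a=0,3 c=1 d=2 (map FFFF.........)
[5] append(d, 2) — a=0,3 c=1 d=2,4,5 (map FFFFFF.......)
[6] unlink(a) — c=1 d=2,4,5 (map .FF.FF.......)
[7] truncate(d, 2) — c=1 d=2,4 (map .FF.F........)
[8] append(d, 1) — c=1 d=2,4,0 (map FFF.F........)
[9] truncate(d, 2) — c=1 d=2,4 (map .FF.F........)
[10] append(d, 3) — c=1 d=2,4,0,3,5 (map FFFFFF.......)
[11] create(b) — b=6 c=1 d=2,4,0,3,5 (map FFFFFFF......)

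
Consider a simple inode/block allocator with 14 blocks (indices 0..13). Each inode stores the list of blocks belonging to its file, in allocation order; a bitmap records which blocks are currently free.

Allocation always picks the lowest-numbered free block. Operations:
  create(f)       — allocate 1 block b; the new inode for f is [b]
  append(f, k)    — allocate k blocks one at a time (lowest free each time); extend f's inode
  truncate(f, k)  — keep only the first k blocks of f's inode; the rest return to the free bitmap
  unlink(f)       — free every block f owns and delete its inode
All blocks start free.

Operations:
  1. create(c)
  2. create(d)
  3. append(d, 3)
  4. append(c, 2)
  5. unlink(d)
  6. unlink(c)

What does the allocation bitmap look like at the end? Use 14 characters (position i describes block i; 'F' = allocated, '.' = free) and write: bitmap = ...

create(c): bitmap=F............. | c=[0]
create(d): bitmap=FF............ | c=[0] d=[1]
append(d, 3): bitmap=FFFFF......... | c=[0] d=[1, 2, 3, 4]
append(c, 2): bitmap=FFFFFFF....... | c=[0, 5, 6] d=[1, 2, 3, 4]
unlink(d): bitmap=F....FF....... | c=[0, 5, 6]
unlink(c): bitmap=.............. | 

bitmap = ..............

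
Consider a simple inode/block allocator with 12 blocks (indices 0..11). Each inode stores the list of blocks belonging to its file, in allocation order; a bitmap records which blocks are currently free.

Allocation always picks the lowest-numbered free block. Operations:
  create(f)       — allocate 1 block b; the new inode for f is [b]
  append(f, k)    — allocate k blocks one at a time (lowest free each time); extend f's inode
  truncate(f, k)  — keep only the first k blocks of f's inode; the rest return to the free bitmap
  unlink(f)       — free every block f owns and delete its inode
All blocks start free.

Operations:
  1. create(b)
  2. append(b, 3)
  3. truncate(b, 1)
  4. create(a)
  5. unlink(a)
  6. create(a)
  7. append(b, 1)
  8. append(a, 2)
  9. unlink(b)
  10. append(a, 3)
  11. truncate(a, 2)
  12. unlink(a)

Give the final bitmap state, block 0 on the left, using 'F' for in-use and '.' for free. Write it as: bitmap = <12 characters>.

[1] create(b) — b=0 (map F...........)
[2] append(b, 3) — b=0,1,2,3 (map FFFF........)
[3] truncate(b, 1) — b=0 (map F...........)
[4] create(a) — a=1 b=0 (map FF..........)
[5] unlink(a) — b=0 (map F...........)
[6] create(a) — a=1 b=0 (map FF..........)
[7] append(b, 1) — a=1 b=0,2 (map FFF.........)
[8] append(a, 2) — a=1,3,4 b=0,2 (map FFFFF.......)
[9] unlink(b) — a=1,3,4 (map .F.FF.......)
[10] append(a, 3) — a=1,3,4,0,2,5 (map FFFFFF......)
[11] truncate(a, 2) — a=1,3 (map .F.F........)
[12] unlink(a) —  (map ............)

bitmap = ............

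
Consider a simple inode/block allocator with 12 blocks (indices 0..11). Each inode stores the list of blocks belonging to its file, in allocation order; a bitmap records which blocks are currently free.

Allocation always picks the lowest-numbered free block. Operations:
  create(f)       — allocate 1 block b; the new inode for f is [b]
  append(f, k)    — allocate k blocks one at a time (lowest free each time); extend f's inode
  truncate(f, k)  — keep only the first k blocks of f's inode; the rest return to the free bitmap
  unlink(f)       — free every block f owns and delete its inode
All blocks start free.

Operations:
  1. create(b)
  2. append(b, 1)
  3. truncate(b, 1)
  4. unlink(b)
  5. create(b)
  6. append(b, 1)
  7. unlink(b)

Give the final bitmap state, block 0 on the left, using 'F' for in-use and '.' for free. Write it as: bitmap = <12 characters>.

bitmap = ............

after create(b) → b:[0]  free=[F...........]
after append(b, 1) → b:[0, 1]  free=[FF..........]
after truncate(b, 1) → b:[0]  free=[F...........]
after unlink(b) →   free=[............]
after create(b) → b:[0]  free=[F...........]
after append(b, 1) → b:[0, 1]  free=[FF..........]
after unlink(b) →   free=[............]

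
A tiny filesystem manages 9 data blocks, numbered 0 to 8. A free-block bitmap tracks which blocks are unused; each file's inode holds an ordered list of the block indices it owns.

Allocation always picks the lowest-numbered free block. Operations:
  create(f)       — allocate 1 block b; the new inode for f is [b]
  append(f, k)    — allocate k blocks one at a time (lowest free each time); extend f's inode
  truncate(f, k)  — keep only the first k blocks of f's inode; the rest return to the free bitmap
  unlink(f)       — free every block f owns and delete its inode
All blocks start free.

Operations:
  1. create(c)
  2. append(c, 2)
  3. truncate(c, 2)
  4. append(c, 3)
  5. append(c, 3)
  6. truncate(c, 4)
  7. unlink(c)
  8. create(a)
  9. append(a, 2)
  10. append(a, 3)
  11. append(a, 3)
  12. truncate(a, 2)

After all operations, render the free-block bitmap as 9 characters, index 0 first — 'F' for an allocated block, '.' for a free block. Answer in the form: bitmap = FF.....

bitmap = FF.......

create(c): bitmap=F........ | c=[0]
append(c, 2): bitmap=FFF...... | c=[0, 1, 2]
truncate(c, 2): bitmap=FF....... | c=[0, 1]
append(c, 3): bitmap=FFFFF.... | c=[0, 1, 2, 3, 4]
append(c, 3): bitmap=FFFFFFFF. | c=[0, 1, 2, 3, 4, 5, 6, 7]
truncate(c, 4): bitmap=FFFF..... | c=[0, 1, 2, 3]
unlink(c): bitmap=......... | 
create(a): bitmap=F........ | a=[0]
append(a, 2): bitmap=FFF...... | a=[0, 1, 2]
append(a, 3): bitmap=FFFFFF... | a=[0, 1, 2, 3, 4, 5]
append(a, 3): bitmap=FFFFFFFFF | a=[0, 1, 2, 3, 4, 5, 6, 7, 8]
truncate(a, 2): bitmap=FF....... | a=[0, 1]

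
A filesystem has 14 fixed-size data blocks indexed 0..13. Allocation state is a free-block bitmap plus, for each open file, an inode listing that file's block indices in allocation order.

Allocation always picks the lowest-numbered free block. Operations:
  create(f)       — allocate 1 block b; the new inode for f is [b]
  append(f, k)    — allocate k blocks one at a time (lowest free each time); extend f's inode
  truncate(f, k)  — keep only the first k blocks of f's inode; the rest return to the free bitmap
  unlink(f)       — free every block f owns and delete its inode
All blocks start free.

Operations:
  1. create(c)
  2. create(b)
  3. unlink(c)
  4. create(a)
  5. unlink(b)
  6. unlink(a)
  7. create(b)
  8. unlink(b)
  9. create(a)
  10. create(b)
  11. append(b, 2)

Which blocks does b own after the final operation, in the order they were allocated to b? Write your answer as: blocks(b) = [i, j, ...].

create(c): bitmap=F............. | c=[0]
create(b): bitmap=FF............ | b=[1] c=[0]
unlink(c): bitmap=.F............ | b=[1]
create(a): bitmap=FF............ | a=[0] b=[1]
unlink(b): bitmap=F............. | a=[0]
unlink(a): bitmap=.............. | 
create(b): bitmap=F............. | b=[0]
unlink(b): bitmap=.............. | 
create(a): bitmap=F............. | a=[0]
create(b): bitmap=FF............ | a=[0] b=[1]
append(b, 2): bitmap=FFFF.......... | a=[0] b=[1, 2, 3]

blocks(b) = [1, 2, 3]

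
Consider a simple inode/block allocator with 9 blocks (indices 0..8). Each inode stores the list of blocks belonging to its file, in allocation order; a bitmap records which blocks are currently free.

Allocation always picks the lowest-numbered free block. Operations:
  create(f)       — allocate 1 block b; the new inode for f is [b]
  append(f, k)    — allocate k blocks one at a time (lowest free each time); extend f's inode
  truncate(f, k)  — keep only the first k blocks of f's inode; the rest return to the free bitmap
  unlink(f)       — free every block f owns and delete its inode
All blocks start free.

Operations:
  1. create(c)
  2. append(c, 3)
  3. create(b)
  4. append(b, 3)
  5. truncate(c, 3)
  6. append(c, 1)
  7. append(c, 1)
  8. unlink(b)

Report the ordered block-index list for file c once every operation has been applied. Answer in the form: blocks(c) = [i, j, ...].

create(c): bitmap=F........ | c=[0]
append(c, 3): bitmap=FFFF..... | c=[0, 1, 2, 3]
create(b): bitmap=FFFFF.... | b=[4] c=[0, 1, 2, 3]
append(b, 3): bitmap=FFFFFFFF. | b=[4, 5, 6, 7] c=[0, 1, 2, 3]
truncate(c, 3): bitmap=FFF.FFFF. | b=[4, 5, 6, 7] c=[0, 1, 2]
append(c, 1): bitmap=FFFFFFFF. | b=[4, 5, 6, 7] c=[0, 1, 2, 3]
append(c, 1): bitmap=FFFFFFFFF | b=[4, 5, 6, 7] c=[0, 1, 2, 3, 8]
unlink(b): bitmap=FFFF....F | c=[0, 1, 2, 3, 8]

blocks(c) = [0, 1, 2, 3, 8]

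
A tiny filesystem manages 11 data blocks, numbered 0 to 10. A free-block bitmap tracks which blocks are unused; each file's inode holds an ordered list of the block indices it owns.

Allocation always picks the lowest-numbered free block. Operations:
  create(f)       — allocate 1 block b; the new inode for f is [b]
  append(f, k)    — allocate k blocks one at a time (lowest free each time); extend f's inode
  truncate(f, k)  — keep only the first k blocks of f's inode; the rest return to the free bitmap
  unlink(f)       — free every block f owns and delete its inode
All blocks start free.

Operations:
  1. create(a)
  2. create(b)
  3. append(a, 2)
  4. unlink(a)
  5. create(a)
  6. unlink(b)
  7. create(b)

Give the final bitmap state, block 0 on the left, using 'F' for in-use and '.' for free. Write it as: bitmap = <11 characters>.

  1. create(a)  ⇒  F..........  {a→[0]}
  2. create(b)  ⇒  FF.........  {a→[0]; b→[1]}
  3. append(a, 2)  ⇒  FFFF.......  {a→[0, 2, 3]; b→[1]}
  4. unlink(a)  ⇒  .F.........  {b→[1]}
  5. create(a)  ⇒  FF.........  {a→[0]; b→[1]}
  6. unlink(b)  ⇒  F..........  {a→[0]}
  7. create(b)  ⇒  FF.........  {a→[0]; b→[1]}

bitmap = FF.........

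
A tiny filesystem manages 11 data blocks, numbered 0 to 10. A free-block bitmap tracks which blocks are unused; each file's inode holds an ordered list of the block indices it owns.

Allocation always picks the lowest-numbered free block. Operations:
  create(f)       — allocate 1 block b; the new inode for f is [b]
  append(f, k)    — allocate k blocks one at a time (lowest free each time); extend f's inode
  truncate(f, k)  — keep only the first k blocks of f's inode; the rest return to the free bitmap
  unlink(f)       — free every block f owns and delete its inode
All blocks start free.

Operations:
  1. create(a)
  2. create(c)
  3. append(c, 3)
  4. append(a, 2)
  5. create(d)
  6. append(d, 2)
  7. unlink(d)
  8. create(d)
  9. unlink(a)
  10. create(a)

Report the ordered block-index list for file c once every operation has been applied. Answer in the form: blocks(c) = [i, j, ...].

blocks(c) = [1, 2, 3, 4]

  1. create(a)  ⇒  F..........  {a→[0]}
  2. create(c)  ⇒  FF.........  {a→[0]; c→[1]}
  3. append(c, 3)  ⇒  FFFFF......  {a→[0]; c→[1, 2, 3, 4]}
  4. append(a, 2)  ⇒  FFFFFFF....  {a→[0, 5, 6]; c→[1, 2, 3, 4]}
  5. create(d)  ⇒  FFFFFFFF...  {a→[0, 5, 6]; c→[1, 2, 3, 4]; d→[7]}
  6. append(d, 2)  ⇒  FFFFFFFFFF.  {a→[0, 5, 6]; c→[1, 2, 3, 4]; d→[7, 8, 9]}
  7. unlink(d)  ⇒  FFFFFFF....  {a→[0, 5, 6]; c→[1, 2, 3, 4]}
  8. create(d)  ⇒  FFFFFFFF...  {a→[0, 5, 6]; c→[1, 2, 3, 4]; d→[7]}
  9. unlink(a)  ⇒  .FFFF..F...  {c→[1, 2, 3, 4]; d→[7]}
  10. create(a)  ⇒  FFFFF..F...  {a→[0]; c→[1, 2, 3, 4]; d→[7]}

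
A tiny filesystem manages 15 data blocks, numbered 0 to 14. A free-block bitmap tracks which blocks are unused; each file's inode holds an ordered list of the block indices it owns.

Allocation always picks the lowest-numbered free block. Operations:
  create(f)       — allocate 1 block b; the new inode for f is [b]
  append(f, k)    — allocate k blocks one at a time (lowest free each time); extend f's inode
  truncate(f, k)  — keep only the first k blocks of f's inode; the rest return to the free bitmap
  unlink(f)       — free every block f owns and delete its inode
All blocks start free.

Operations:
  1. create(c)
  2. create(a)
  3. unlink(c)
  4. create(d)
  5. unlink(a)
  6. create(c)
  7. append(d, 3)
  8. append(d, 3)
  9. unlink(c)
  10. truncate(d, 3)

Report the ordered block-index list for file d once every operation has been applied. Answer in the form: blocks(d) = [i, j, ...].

blocks(d) = [0, 2, 3]

  1. create(c)  ⇒  F..............  {c→[0]}
  2. create(a)  ⇒  FF.............  {a→[1]; c→[0]}
  3. unlink(c)  ⇒  .F.............  {a→[1]}
  4. create(d)  ⇒  FF.............  {a→[1]; d→[0]}
  5. unlink(a)  ⇒  F..............  {d→[0]}
  6. create(c)  ⇒  FF.............  {c→[1]; d→[0]}
  7. append(d, 3)  ⇒  FFFFF..........  {c→[1]; d→[0, 2, 3, 4]}
  8. append(d, 3)  ⇒  FFFFFFFF.......  {c→[1]; d→[0, 2, 3, 4, 5, 6, 7]}
  9. unlink(c)  ⇒  F.FFFFFF.......  {d→[0, 2, 3, 4, 5, 6, 7]}
  10. truncate(d, 3)  ⇒  F.FF...........  {d→[0, 2, 3]}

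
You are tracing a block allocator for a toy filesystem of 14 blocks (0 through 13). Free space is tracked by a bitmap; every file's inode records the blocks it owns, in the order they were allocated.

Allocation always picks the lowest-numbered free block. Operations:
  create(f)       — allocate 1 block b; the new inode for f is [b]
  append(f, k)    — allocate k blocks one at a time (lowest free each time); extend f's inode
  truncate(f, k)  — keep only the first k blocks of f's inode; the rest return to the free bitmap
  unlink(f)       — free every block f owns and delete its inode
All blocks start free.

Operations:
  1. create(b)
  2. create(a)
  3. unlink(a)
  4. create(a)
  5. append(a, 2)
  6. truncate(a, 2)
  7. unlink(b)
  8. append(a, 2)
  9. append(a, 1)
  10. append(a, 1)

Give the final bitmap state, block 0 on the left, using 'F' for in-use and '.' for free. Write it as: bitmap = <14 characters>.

  1. create(b)  ⇒  F.............  {b→[0]}
  2. create(a)  ⇒  FF............  {a→[1]; b→[0]}
  3. unlink(a)  ⇒  F.............  {b→[0]}
  4. create(a)  ⇒  FF............  {a→[1]; b→[0]}
  5. append(a, 2)  ⇒  FFFF..........  {a→[1, 2, 3]; b→[0]}
  6. truncate(a, 2)  ⇒  FFF...........  {a→[1, 2]; b→[0]}
  7. unlink(b)  ⇒  .FF...........  {a→[1, 2]}
  8. append(a, 2)  ⇒  FFFF..........  {a→[1, 2, 0, 3]}
  9. append(a, 1)  ⇒  FFFFF.........  {a→[1, 2, 0, 3, 4]}
  10. append(a, 1)  ⇒  FFFFFF........  {a→[1, 2, 0, 3, 4, 5]}

bitmap = FFFFFF........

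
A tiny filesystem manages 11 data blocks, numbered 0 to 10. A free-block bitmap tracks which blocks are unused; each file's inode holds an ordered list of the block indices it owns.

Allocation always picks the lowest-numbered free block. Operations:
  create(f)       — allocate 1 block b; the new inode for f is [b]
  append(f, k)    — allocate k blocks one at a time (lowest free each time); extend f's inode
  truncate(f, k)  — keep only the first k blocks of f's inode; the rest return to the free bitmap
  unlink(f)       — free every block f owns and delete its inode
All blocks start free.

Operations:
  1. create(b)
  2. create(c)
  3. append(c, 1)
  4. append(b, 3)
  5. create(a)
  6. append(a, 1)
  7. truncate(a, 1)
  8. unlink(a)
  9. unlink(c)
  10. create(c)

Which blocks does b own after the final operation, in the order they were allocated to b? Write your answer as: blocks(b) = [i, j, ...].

blocks(b) = [0, 3, 4, 5]

  1. create(b)  ⇒  F..........  {b→[0]}
  2. create(c)  ⇒  FF.........  {b→[0]; c→[1]}
  3. append(c, 1)  ⇒  FFF........  {b→[0]; c→[1, 2]}
  4. append(b, 3)  ⇒  FFFFFF.....  {b→[0, 3, 4, 5]; c→[1, 2]}
  5. create(a)  ⇒  FFFFFFF....  {a→[6]; b→[0, 3, 4, 5]; c→[1, 2]}
  6. append(a, 1)  ⇒  FFFFFFFF...  {a→[6, 7]; b→[0, 3, 4, 5]; c→[1, 2]}
  7. truncate(a, 1)  ⇒  FFFFFFF....  {a→[6]; b→[0, 3, 4, 5]; c→[1, 2]}
  8. unlink(a)  ⇒  FFFFFF.....  {b→[0, 3, 4, 5]; c→[1, 2]}
  9. unlink(c)  ⇒  F..FFF.....  {b→[0, 3, 4, 5]}
  10. create(c)  ⇒  FF.FFF.....  {b→[0, 3, 4, 5]; c→[1]}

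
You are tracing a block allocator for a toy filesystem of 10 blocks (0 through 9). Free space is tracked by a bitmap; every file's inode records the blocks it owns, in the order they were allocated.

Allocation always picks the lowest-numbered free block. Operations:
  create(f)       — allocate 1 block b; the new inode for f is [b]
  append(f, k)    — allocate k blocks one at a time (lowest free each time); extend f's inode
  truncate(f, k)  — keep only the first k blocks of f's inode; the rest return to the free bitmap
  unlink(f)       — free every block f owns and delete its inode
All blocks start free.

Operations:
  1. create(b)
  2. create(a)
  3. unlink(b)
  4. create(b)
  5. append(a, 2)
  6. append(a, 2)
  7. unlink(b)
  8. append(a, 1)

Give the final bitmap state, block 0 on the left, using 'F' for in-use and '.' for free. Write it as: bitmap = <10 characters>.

create(b): bitmap=F......... | b=[0]
create(a): bitmap=FF........ | a=[1] b=[0]
unlink(b): bitmap=.F........ | a=[1]
create(b): bitmap=FF........ | a=[1] b=[0]
append(a, 2): bitmap=FFFF...... | a=[1, 2, 3] b=[0]
append(a, 2): bitmap=FFFFFF.... | a=[1, 2, 3, 4, 5] b=[0]
unlink(b): bitmap=.FFFFF.... | a=[1, 2, 3, 4, 5]
append(a, 1): bitmap=FFFFFF.... | a=[1, 2, 3, 4, 5, 0]

bitmap = FFFFFF....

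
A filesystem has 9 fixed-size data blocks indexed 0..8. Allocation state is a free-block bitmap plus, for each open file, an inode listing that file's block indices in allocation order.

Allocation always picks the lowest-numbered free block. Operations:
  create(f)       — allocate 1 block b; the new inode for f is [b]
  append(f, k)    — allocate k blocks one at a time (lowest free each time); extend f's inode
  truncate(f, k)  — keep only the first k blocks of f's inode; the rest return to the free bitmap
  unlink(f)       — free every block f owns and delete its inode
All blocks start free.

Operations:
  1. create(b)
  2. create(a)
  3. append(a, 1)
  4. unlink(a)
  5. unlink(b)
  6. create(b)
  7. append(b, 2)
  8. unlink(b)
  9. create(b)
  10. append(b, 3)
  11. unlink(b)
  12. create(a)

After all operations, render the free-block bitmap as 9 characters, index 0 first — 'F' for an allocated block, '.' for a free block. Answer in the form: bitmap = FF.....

bitmap = F........

[1] create(b) — b=0 (map F........)
[2] create(a) — a=1 b=0 (map FF.......)
[3] append(a, 1) — a=1,2 b=0 (map FFF......)
[4] unlink(a) — b=0 (map F........)
[5] unlink(b) —  (map .........)
[6] create(b) — b=0 (map F........)
[7] append(b, 2) — b=0,1,2 (map FFF......)
[8] unlink(b) —  (map .........)
[9] create(b) — b=0 (map F........)
[10] append(b, 3) — b=0,1,2,3 (map FFFF.....)
[11] unlink(b) —  (map .........)
[12] create(a) — a=0 (map F........)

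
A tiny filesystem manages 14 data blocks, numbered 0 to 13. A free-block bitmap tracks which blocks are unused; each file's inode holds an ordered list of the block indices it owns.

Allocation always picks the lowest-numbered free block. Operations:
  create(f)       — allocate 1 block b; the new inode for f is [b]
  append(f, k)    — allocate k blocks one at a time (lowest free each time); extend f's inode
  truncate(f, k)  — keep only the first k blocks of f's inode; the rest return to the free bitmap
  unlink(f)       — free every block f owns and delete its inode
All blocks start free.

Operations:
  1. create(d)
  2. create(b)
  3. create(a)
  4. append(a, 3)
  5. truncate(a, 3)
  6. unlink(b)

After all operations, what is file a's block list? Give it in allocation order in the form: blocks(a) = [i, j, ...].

blocks(a) = [2, 3, 4]

  1. create(d)  ⇒  F.............  {d→[0]}
  2. create(b)  ⇒  FF............  {b→[1]; d→[0]}
  3. create(a)  ⇒  FFF...........  {a→[2]; b→[1]; d→[0]}
  4. append(a, 3)  ⇒  FFFFFF........  {a→[2, 3, 4, 5]; b→[1]; d→[0]}
  5. truncate(a, 3)  ⇒  FFFFF.........  {a→[2, 3, 4]; b→[1]; d→[0]}
  6. unlink(b)  ⇒  F.FFF.........  {a→[2, 3, 4]; d→[0]}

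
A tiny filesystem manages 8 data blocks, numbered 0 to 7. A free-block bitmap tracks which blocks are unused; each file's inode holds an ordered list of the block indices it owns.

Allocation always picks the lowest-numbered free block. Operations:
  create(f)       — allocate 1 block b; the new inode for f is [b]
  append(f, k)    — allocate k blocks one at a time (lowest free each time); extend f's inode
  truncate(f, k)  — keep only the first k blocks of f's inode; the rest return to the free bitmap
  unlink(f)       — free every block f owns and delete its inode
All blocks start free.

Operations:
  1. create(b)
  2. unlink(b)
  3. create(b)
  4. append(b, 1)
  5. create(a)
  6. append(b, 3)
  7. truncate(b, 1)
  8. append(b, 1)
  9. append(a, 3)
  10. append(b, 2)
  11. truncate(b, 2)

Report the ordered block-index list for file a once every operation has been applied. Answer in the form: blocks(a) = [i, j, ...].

blocks(a) = [2, 3, 4, 5]

[1] create(b) — b=0 (map F.......)
[2] unlink(b) —  (map ........)
[3] create(b) — b=0 (map F.......)
[4] append(b, 1) — b=0,1 (map FF......)
[5] create(a) — a=2 b=0,1 (map FFF.....)
[6] append(b, 3) — a=2 b=0,1,3,4,5 (map FFFFFF..)
[7] truncate(b, 1) — a=2 b=0 (map F.F.....)
[8] append(b, 1) — a=2 b=0,1 (map FFF.....)
[9] append(a, 3) — a=2,3,4,5 b=0,1 (map FFFFFF..)
[10] append(b, 2) — a=2,3,4,5 b=0,1,6,7 (map FFFFFFFF)
[11] truncate(b, 2) — a=2,3,4,5 b=0,1 (map FFFFFF..)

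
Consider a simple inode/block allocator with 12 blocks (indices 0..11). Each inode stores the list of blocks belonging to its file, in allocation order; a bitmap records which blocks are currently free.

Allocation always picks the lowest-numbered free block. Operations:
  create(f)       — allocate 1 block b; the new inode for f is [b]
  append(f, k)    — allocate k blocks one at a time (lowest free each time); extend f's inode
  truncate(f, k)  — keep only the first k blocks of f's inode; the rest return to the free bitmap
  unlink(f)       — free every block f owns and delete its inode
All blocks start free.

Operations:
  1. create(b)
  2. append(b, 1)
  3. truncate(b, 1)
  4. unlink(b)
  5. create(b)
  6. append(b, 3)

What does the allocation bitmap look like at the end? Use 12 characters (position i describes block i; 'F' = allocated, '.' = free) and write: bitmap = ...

bitmap = FFFF........

create(b): bitmap=F........... | b=[0]
append(b, 1): bitmap=FF.......... | b=[0, 1]
truncate(b, 1): bitmap=F........... | b=[0]
unlink(b): bitmap=............ | 
create(b): bitmap=F........... | b=[0]
append(b, 3): bitmap=FFFF........ | b=[0, 1, 2, 3]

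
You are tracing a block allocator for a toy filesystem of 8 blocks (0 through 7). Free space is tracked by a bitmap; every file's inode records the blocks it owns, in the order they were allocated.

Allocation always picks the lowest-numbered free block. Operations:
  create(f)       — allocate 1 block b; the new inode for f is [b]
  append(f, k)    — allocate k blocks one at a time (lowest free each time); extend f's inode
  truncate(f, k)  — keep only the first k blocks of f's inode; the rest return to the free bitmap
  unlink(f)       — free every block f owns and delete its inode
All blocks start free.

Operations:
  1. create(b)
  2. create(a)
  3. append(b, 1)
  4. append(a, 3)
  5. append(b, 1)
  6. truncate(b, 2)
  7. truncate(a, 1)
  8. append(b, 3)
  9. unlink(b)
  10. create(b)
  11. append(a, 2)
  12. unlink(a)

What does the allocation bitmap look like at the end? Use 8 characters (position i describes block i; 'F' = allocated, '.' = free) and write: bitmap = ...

after create(b) → b:[0]  free=[F.......]
after create(a) → a:[1], b:[0]  free=[FF......]
after append(b, 1) → a:[1], b:[0, 2]  free=[FFF.....]
after append(a, 3) → a:[1, 3, 4, 5], b:[0, 2]  free=[FFFFFF..]
after append(b, 1) → a:[1, 3, 4, 5], b:[0, 2, 6]  free=[FFFFFFF.]
after truncate(b, 2) → a:[1, 3, 4, 5], b:[0, 2]  free=[FFFFFF..]
after truncate(a, 1) → a:[1], b:[0, 2]  free=[FFF.....]
after append(b, 3) → a:[1], b:[0, 2, 3, 4, 5]  free=[FFFFFF..]
after unlink(b) → a:[1]  free=[.F......]
after create(b) → a:[1], b:[0]  free=[FF......]
after append(a, 2) → a:[1, 2, 3], b:[0]  free=[FFFF....]
after unlink(a) → b:[0]  free=[F.......]

bitmap = F.......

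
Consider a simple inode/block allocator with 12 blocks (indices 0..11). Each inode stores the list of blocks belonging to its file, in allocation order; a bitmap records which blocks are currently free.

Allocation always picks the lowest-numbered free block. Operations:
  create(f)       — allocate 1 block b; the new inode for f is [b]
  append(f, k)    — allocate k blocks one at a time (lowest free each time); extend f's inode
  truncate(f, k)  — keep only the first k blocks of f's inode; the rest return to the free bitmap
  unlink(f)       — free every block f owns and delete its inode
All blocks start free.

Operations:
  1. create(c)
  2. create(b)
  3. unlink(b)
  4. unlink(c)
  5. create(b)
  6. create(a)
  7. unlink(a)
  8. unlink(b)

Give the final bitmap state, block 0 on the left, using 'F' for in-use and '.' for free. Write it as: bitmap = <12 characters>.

after create(c) → c:[0]  free=[F...........]
after create(b) → b:[1], c:[0]  free=[FF..........]
after unlink(b) → c:[0]  free=[F...........]
after unlink(c) →   free=[............]
after create(b) → b:[0]  free=[F...........]
after create(a) → a:[1], b:[0]  free=[FF..........]
after unlink(a) → b:[0]  free=[F...........]
after unlink(b) →   free=[............]

bitmap = ............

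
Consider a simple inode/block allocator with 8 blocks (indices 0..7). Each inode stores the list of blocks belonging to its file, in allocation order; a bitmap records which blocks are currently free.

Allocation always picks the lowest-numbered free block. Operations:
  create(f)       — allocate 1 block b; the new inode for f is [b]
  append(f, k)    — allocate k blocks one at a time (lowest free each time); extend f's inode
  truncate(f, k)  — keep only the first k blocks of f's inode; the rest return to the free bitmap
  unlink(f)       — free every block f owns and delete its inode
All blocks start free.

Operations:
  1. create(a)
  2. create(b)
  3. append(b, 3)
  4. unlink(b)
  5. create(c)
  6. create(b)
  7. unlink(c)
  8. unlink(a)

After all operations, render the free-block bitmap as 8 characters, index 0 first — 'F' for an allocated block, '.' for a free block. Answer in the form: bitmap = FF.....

bitmap = ..F.....

create(a): bitmap=F....... | a=[0]
create(b): bitmap=FF...... | a=[0] b=[1]
append(b, 3): bitmap=FFFFF... | a=[0] b=[1, 2, 3, 4]
unlink(b): bitmap=F....... | a=[0]
create(c): bitmap=FF...... | a=[0] c=[1]
create(b): bitmap=FFF..... | a=[0] b=[2] c=[1]
unlink(c): bitmap=F.F..... | a=[0] b=[2]
unlink(a): bitmap=..F..... | b=[2]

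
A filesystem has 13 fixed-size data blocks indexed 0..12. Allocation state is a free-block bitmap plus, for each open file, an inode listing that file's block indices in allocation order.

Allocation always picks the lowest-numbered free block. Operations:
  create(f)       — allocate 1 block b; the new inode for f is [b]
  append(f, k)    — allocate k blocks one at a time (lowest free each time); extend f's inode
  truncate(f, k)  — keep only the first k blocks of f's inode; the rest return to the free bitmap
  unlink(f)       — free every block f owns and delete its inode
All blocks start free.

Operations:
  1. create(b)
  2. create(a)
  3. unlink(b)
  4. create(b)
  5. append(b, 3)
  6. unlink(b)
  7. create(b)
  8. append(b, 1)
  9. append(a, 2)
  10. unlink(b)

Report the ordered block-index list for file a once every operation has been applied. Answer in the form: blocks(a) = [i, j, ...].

create(b): bitmap=F............ | b=[0]
create(a): bitmap=FF........... | a=[1] b=[0]
unlink(b): bitmap=.F........... | a=[1]
create(b): bitmap=FF........... | a=[1] b=[0]
append(b, 3): bitmap=FFFFF........ | a=[1] b=[0, 2, 3, 4]
unlink(b): bitmap=.F........... | a=[1]
create(b): bitmap=FF........... | a=[1] b=[0]
append(b, 1): bitmap=FFF.......... | a=[1] b=[0, 2]
append(a, 2): bitmap=FFFFF........ | a=[1, 3, 4] b=[0, 2]
unlink(b): bitmap=.F.FF........ | a=[1, 3, 4]

blocks(a) = [1, 3, 4]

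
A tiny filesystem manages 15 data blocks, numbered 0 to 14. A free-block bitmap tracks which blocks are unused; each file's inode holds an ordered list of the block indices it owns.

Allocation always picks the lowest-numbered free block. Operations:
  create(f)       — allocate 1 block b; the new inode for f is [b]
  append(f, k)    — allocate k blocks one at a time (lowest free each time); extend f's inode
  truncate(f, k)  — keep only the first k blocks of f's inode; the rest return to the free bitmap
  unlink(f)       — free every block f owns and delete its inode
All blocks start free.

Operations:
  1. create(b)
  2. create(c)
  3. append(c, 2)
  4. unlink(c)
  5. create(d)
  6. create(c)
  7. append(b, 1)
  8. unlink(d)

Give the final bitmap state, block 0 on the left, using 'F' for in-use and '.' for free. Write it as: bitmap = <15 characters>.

after create(b) → b:[0]  free=[F..............]
after create(c) → b:[0], c:[1]  free=[FF.............]
after append(c, 2) → b:[0], c:[1, 2, 3]  free=[FFFF...........]
after unlink(c) → b:[0]  free=[F..............]
after create(d) → b:[0], d:[1]  free=[FF.............]
after create(c) → b:[0], c:[2], d:[1]  free=[FFF............]
after append(b, 1) → b:[0, 3], c:[2], d:[1]  free=[FFFF...........]
after unlink(d) → b:[0, 3], c:[2]  free=[F.FF...........]

bitmap = F.FF...........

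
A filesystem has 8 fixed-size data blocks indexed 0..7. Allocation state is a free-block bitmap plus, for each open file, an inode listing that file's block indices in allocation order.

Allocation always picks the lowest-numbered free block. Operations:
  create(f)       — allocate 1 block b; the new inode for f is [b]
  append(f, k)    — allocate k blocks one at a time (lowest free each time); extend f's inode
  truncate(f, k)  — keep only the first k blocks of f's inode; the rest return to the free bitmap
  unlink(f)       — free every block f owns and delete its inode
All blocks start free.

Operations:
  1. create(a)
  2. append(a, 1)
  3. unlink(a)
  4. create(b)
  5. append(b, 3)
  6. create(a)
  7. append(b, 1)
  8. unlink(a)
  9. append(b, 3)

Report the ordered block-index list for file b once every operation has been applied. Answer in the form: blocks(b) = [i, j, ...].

after create(a) → a:[0]  free=[F.......]
after append(a, 1) → a:[0, 1]  free=[FF......]
after unlink(a) →   free=[........]
after create(b) → b:[0]  free=[F.......]
after append(b, 3) → b:[0, 1, 2, 3]  free=[FFFF....]
after create(a) → a:[4], b:[0, 1, 2, 3]  free=[FFFFF...]
after append(b, 1) → a:[4], b:[0, 1, 2, 3, 5]  free=[FFFFFF..]
after unlink(a) → b:[0, 1, 2, 3, 5]  free=[FFFF.F..]
after append(b, 3) → b:[0, 1, 2, 3, 5, 4, 6, 7]  free=[FFFFFFFF]

blocks(b) = [0, 1, 2, 3, 5, 4, 6, 7]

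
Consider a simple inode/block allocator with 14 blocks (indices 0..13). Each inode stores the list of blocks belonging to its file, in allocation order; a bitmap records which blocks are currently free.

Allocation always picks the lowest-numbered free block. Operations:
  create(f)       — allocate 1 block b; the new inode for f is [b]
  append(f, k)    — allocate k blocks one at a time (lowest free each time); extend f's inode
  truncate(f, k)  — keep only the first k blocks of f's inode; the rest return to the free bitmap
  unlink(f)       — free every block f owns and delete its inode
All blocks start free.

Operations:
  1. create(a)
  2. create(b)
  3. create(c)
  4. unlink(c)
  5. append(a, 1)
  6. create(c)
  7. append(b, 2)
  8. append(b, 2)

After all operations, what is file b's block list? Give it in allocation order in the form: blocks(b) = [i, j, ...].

[1] create(a) — a=0 (map F.............)
[2] create(b) — a=0 b=1 (map FF............)
[3] create(c) — a=0 b=1 c=2 (map FFF...........)
[4] unlink(c) — a=0 b=1 (map FF............)
[5] append(a, 1) — a=0,2 b=1 (map FFF...........)
[6] create(c) — a=0,2 b=1 c=3 (map FFFF..........)
[7] append(b, 2) — a=0,2 b=1,4,5 c=3 (map FFFFFF........)
[8] append(b, 2) — a=0,2 b=1,4,5,6,7 c=3 (map FFFFFFFF......)

blocks(b) = [1, 4, 5, 6, 7]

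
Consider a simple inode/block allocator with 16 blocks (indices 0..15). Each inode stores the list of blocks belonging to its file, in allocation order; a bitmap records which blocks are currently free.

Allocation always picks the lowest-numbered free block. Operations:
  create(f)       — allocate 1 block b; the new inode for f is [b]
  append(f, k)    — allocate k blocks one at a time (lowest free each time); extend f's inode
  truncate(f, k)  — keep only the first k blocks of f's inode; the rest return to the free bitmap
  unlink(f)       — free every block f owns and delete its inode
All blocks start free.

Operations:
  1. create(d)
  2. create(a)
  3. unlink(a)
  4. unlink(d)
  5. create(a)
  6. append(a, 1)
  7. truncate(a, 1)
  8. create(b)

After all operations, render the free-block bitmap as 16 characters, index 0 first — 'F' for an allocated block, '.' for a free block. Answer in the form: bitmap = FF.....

create(d): bitmap=F............... | d=[0]
create(a): bitmap=FF.............. | a=[1] d=[0]
unlink(a): bitmap=F............... | d=[0]
unlink(d): bitmap=................ | 
create(a): bitmap=F............... | a=[0]
append(a, 1): bitmap=FF.............. | a=[0, 1]
truncate(a, 1): bitmap=F............... | a=[0]
create(b): bitmap=FF.............. | a=[0] b=[1]

bitmap = FF..............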